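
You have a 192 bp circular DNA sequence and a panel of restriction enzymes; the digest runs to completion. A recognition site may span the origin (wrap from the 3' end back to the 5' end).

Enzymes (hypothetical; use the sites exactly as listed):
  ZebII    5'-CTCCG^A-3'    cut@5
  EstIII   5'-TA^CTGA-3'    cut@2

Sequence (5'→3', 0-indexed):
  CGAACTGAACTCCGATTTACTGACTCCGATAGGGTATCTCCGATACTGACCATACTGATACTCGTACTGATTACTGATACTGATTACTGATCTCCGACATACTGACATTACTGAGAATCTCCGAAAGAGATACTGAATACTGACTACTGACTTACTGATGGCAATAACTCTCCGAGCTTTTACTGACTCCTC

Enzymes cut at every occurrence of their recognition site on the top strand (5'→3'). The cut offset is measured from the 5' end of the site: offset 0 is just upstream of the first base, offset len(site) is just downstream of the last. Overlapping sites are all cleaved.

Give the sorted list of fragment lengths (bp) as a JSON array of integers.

Site scan:
  ZebII (CTCCGA, off=5): starts [9, 23, 37, 91, 118, 169, 189] → cuts [2, 14, 28, 42, 96, 123, 174]
  EstIII (TACTGA, off=2): starts [17, 43, 52, 64, 71, 77, 84, 99, 108, 130, 137, 144, 152, 180] → cuts [19, 45, 54, 66, 73, 79, 86, 101, 110, 132, 139, 146, 154, 182]

All cut coordinates (distinct, sorted): [2, 14, 19, 28, 42, 45, 54, 66, 73, 79, 86, 96, 101, 110, 123, 132, 139, 146, 154, 174, 182]

Fragments:
  2→14: 12 bp
  14→19: 5 bp
  19→28: 9 bp
  28→42: 14 bp
  42→45: 3 bp
  45→54: 9 bp
  54→66: 12 bp
  66→73: 7 bp
  73→79: 6 bp
  79→86: 7 bp
  86→96: 10 bp
  96→101: 5 bp
  101→110: 9 bp
  110→123: 13 bp
  123→132: 9 bp
  132→139: 7 bp
  139→146: 7 bp
  146→154: 8 bp
  154→174: 20 bp
  174→182: 8 bp
  182→2 (wrap): 192-182+2 = 12 bp

[3,5,5,6,7,7,7,7,8,8,9,9,9,9,10,12,12,12,13,14,20]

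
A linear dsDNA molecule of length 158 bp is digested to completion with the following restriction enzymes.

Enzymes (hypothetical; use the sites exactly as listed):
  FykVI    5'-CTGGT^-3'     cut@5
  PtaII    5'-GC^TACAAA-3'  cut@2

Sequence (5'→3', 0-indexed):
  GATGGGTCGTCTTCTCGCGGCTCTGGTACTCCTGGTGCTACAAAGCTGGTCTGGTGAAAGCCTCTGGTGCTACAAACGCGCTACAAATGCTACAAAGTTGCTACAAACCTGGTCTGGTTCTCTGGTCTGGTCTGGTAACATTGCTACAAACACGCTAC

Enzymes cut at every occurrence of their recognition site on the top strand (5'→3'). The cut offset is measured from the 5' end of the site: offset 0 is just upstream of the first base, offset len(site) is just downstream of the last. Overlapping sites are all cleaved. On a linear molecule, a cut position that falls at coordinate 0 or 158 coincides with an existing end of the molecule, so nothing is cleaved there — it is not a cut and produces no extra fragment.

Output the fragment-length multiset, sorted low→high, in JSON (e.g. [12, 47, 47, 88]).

Site scan:
  FykVI (CTGGT, off=5): starts [22, 31, 45, 50, 63, 108, 113, 121, 126, 131] → cuts [27, 36, 50, 55, 68, 113, 118, 126, 131, 136]
  PtaII (GCTACAAA, off=2): starts [36, 68, 79, 88, 99, 142] → cuts [38, 70, 81, 90, 101, 144]

Pooled cuts: [27, 36, 38, 50, 55, 68, 70, 81, 90, 101, 113, 118, 126, 131, 136, 144]

Fragments:
  [0,27): 27 bp
  [27,36): 9 bp
  [36,38): 2 bp
  [38,50): 12 bp
  [50,55): 5 bp
  [55,68): 13 bp
  [68,70): 2 bp
  [70,81): 11 bp
  [81,90): 9 bp
  [90,101): 11 bp
  [101,113): 12 bp
  [113,118): 5 bp
  [118,126): 8 bp
  [126,131): 5 bp
  [131,136): 5 bp
  [136,144): 8 bp
  [144,158): 14 bp

[2,2,5,5,5,5,8,8,9,9,11,11,12,12,13,14,27]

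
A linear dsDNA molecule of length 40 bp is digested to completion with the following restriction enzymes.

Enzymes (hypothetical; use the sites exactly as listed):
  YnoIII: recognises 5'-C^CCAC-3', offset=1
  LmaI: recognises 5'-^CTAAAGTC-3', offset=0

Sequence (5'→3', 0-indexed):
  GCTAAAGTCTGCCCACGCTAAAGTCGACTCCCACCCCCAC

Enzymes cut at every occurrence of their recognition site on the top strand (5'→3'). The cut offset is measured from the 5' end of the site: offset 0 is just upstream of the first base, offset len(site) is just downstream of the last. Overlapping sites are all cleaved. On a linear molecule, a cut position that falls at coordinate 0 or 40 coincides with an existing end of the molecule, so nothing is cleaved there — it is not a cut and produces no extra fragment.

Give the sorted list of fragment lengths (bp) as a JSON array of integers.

Scan for sites:
  YnoIII CCCAC/1: at [11, 29, 35] ⇒ [12, 30, 36]
  LmaI CTAAAGTC/0: at [1, 17] ⇒ [1, 17]

Pooled cuts: [1, 12, 17, 30, 36]

Fragments:
  [0,1): 1 bp
  [1,12): 11 bp
  [12,17): 5 bp
  [17,30): 13 bp
  [30,36): 6 bp
  [36,40): 4 bp

[1,4,5,6,11,13]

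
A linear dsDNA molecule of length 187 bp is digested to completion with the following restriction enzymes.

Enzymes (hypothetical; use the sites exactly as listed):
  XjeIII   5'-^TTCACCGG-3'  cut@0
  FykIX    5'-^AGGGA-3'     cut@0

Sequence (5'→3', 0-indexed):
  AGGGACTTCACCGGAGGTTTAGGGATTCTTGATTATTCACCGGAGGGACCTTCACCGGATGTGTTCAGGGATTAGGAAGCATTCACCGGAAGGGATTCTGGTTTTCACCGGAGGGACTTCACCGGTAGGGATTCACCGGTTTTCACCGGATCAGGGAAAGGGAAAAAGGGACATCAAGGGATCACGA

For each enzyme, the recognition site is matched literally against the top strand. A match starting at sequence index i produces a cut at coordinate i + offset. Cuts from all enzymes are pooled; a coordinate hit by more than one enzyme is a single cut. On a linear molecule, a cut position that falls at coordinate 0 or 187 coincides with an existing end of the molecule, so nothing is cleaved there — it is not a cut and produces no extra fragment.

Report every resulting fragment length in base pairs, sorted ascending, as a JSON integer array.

Site scan:
  XjeIII TTCACCGG/0: at [6, 35, 50, 81, 103, 117, 131, 141] ⇒ [6, 35, 50, 81, 103, 117, 131, 141]
  FykIX AGGGA/0: at [0, 20, 43, 66, 90, 111, 126, 152, 158, 166, 176] ⇒ [20, 43, 66, 90, 111, 126, 152, 158, 166, 176] (position 0 is a terminus of the linear molecule — no cut)

All cut coordinates (distinct, sorted): [6, 20, 35, 43, 50, 66, 81, 90, 103, 111, 117, 126, 131, 141, 152, 158, 166, 176]

Fragment lengths:
  [0,6): 6 bp
  [6,20): 14 bp
  [20,35): 15 bp
  [35,43): 8 bp
  [43,50): 7 bp
  [50,66): 16 bp
  [66,81): 15 bp
  [81,90): 9 bp
  [90,103): 13 bp
  [103,111): 8 bp
  [111,117): 6 bp
  [117,126): 9 bp
  [126,131): 5 bp
  [131,141): 10 bp
  [141,152): 11 bp
  [152,158): 6 bp
  [158,166): 8 bp
  [166,176): 10 bp
  [176,187): 11 bp

[5,6,6,6,7,8,8,8,9,9,10,10,11,11,13,14,15,15,16]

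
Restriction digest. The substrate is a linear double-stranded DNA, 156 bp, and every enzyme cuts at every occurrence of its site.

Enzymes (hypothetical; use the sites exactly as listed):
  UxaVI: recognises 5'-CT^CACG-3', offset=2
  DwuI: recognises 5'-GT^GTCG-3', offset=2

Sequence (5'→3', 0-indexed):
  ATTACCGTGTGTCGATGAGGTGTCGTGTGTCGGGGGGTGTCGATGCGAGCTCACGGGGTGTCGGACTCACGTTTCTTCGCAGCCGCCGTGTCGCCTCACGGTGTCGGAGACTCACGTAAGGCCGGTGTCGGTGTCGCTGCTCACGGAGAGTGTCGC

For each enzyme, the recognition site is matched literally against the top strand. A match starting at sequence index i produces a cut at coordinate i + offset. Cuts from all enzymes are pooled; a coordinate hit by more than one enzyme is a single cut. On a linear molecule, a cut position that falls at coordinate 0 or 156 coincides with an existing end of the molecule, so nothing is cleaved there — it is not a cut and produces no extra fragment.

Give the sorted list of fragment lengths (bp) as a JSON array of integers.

Per-enzyme occurrences:
  UxaVI (CTCACG, off=2): starts [49, 65, 94, 110, 139] → cuts [51, 67, 96, 112, 141]
  DwuI (GTGTCG, off=2): starts [8, 19, 26, 36, 57, 87, 100, 124, 130, 149] → cuts [10, 21, 28, 38, 59, 89, 102, 126, 132, 151]

All cut coordinates (distinct, sorted): [10, 21, 28, 38, 51, 59, 67, 89, 96, 102, 112, 126, 132, 141, 151]

Fragments:
  [0,10): 10 bp
  [10,21): 11 bp
  [21,28): 7 bp
  [28,38): 10 bp
  [38,51): 13 bp
  [51,59): 8 bp
  [59,67): 8 bp
  [67,89): 22 bp
  [89,96): 7 bp
  [96,102): 6 bp
  [102,112): 10 bp
  [112,126): 14 bp
  [126,132): 6 bp
  [132,141): 9 bp
  [141,151): 10 bp
  [151,156): 5 bp

[5,6,6,7,7,8,8,9,10,10,10,10,11,13,14,22]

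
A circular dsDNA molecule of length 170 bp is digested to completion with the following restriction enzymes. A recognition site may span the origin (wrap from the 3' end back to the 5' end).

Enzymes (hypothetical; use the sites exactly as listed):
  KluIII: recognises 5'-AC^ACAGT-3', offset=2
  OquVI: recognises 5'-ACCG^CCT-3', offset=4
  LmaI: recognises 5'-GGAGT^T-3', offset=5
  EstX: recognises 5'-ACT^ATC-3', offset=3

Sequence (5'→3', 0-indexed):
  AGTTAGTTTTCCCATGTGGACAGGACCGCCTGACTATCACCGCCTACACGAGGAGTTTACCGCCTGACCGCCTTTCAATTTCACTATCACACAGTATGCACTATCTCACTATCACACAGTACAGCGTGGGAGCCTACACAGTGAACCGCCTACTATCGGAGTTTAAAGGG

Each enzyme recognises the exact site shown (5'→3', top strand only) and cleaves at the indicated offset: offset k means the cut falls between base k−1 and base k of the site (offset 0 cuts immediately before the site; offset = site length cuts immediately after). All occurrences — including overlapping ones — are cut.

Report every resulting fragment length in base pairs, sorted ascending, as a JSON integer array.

[5,5,6,6,7,7,8,8,8,11,11,12,14,15,22,25]

Per-enzyme occurrences:
  KluIII ACACAGT/2: at [88, 113, 135] ⇒ [90, 115, 137]
  OquVI ACCGCCT/4: at [24, 38, 58, 66, 144] ⇒ [28, 42, 62, 70, 148]
  LmaI GGAGTT/5: at [51, 157, 168] ⇒ [3, 56, 162]
  EstX ACTATC/3: at [32, 82, 99, 107, 151] ⇒ [35, 85, 102, 110, 154]

Pooled cuts: [3, 28, 35, 42, 56, 62, 70, 85, 90, 102, 110, 115, 137, 148, 154, 162]

Fragments:
  3→28: 25 bp
  28→35: 7 bp
  35→42: 7 bp
  42→56: 14 bp
  56→62: 6 bp
  62→70: 8 bp
  70→85: 15 bp
  85→90: 5 bp
  90→102: 12 bp
  102→110: 8 bp
  110→115: 5 bp
  115→137: 22 bp
  137→148: 11 bp
  148→154: 6 bp
  154→162: 8 bp
  162→3 (wrap): 170-162+3 = 11 bp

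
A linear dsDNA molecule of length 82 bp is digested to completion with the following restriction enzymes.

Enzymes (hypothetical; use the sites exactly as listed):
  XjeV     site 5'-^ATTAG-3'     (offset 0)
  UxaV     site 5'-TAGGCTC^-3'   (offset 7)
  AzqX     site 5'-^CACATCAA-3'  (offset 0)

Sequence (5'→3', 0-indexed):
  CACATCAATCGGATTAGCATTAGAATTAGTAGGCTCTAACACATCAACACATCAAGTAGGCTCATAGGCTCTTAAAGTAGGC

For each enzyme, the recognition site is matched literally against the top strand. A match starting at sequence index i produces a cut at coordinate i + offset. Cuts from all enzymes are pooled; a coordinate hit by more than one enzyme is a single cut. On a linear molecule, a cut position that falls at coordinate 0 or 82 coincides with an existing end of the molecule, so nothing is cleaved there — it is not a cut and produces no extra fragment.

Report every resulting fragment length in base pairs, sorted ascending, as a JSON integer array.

Per-enzyme occurrences:
  XjeV (ATTAG, off=0): starts [12, 18, 24] → cuts [12, 18, 24]
  UxaV (TAGGCTC, off=7): starts [29, 56, 64] → cuts [36, 63, 71]
  AzqX (CACATCAA, off=0): starts [0, 39, 47] → cuts [39, 47] (position 0 is a terminus of the linear molecule — no cut)

All cut coordinates (distinct, sorted): [12, 18, 24, 36, 39, 47, 63, 71]

Fragments:
  [0,12): 12 bp
  [12,18): 6 bp
  [18,24): 6 bp
  [24,36): 12 bp
  [36,39): 3 bp
  [39,47): 8 bp
  [47,63): 16 bp
  [63,71): 8 bp
  [71,82): 11 bp

[3,6,6,8,8,11,12,12,16]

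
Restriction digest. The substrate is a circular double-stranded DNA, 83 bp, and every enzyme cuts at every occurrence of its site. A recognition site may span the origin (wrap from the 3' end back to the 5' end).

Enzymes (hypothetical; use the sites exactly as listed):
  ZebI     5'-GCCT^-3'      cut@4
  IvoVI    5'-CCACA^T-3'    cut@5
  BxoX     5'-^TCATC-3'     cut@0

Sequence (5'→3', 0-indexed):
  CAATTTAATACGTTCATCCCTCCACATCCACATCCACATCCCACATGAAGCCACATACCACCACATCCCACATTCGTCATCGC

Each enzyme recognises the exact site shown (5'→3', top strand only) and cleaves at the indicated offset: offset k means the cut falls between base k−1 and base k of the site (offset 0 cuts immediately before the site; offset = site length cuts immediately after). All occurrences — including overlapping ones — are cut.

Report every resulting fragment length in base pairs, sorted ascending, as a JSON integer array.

Per-enzyme occurrences:
  ZebI (GCCT, off=4): no sites
  IvoVI (CCACAT, off=5): starts [21, 27, 33, 40, 50, 60, 67] → cuts [26, 32, 38, 45, 55, 65, 72]
  BxoX (TCATC, off=0): starts [13, 76] → cuts [13, 76]

Pooled cuts: [13, 26, 32, 38, 45, 55, 65, 72, 76]

Fragment lengths:
  13→26: 13 bp
  26→32: 6 bp
  32→38: 6 bp
  38→45: 7 bp
  45→55: 10 bp
  55→65: 10 bp
  65→72: 7 bp
  72→76: 4 bp
  76→13 (wrap): 83-76+13 = 20 bp

[4,6,6,7,7,10,10,13,20]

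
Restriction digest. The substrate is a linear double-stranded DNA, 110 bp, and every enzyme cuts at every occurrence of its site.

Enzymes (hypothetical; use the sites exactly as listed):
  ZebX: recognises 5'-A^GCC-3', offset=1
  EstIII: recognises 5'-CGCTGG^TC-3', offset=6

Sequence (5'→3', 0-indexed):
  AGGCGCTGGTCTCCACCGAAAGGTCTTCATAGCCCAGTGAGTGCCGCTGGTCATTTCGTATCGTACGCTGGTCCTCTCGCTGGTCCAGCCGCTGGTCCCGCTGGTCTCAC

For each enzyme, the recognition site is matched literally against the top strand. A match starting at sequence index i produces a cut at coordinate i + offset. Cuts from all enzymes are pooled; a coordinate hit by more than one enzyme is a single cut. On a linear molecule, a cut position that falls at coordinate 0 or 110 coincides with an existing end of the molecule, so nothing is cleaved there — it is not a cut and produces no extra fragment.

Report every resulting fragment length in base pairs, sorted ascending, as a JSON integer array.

[4,6,8,9,9,12,19,21,22]

Per-enzyme occurrences:
  ZebX (AGCC, off=1): starts [30, 86] → cuts [31, 87]
  EstIII (CGCTGGTC, off=6): starts [3, 44, 65, 77, 89, 98] → cuts [9, 50, 71, 83, 95, 104]

All cut coordinates (distinct, sorted): [9, 31, 50, 71, 83, 87, 95, 104]

Fragments:
  [0,9): 9 bp
  [9,31): 22 bp
  [31,50): 19 bp
  [50,71): 21 bp
  [71,83): 12 bp
  [83,87): 4 bp
  [87,95): 8 bp
  [95,104): 9 bp
  [104,110): 6 bp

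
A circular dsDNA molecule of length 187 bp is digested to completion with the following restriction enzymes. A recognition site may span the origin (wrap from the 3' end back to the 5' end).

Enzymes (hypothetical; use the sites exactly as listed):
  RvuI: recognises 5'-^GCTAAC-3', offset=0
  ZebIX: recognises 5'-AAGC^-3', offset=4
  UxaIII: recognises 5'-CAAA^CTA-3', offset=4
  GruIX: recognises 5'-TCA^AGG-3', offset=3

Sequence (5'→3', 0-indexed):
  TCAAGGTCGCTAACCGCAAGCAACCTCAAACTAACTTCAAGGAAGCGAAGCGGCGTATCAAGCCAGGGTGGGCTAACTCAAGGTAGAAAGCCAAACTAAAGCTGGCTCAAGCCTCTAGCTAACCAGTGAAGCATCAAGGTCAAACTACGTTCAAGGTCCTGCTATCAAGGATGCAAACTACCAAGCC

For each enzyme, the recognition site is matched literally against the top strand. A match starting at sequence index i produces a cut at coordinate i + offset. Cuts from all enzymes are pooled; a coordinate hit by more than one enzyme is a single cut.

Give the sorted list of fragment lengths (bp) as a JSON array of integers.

Per-enzyme occurrences:
  RvuI GCTAAC/0: at [8, 71, 117] ⇒ [8, 71, 117]
  ZebIX AAGC/4: at [17, 42, 47, 59, 87, 98, 108, 128, 182] ⇒ [21, 46, 51, 63, 91, 102, 112, 132, 186]
  UxaIII CAAACTA/4: at [26, 91, 140, 173] ⇒ [30, 95, 144, 177]
  GruIX TCAAGG/3: at [0, 36, 77, 133, 150, 164] ⇒ [3, 39, 80, 136, 153, 167]

All cut coordinates (distinct, sorted): [3, 8, 21, 30, 39, 46, 51, 63, 71, 80, 91, 95, 102, 112, 117, 132, 136, 144, 153, 167, 177, 186]

Fragment lengths:
  3→8: 5 bp
  8→21: 13 bp
  21→30: 9 bp
  30→39: 9 bp
  39→46: 7 bp
  46→51: 5 bp
  51→63: 12 bp
  63→71: 8 bp
  71→80: 9 bp
  80→91: 11 bp
  91→95: 4 bp
  95→102: 7 bp
  102→112: 10 bp
  112→117: 5 bp
  117→132: 15 bp
  132→136: 4 bp
  136→144: 8 bp
  144→153: 9 bp
  153→167: 14 bp
  167→177: 10 bp
  177→186: 9 bp
  186→3 (wrap): 187-186+3 = 4 bp

[4,4,4,5,5,5,7,7,8,8,9,9,9,9,9,10,10,11,12,13,14,15]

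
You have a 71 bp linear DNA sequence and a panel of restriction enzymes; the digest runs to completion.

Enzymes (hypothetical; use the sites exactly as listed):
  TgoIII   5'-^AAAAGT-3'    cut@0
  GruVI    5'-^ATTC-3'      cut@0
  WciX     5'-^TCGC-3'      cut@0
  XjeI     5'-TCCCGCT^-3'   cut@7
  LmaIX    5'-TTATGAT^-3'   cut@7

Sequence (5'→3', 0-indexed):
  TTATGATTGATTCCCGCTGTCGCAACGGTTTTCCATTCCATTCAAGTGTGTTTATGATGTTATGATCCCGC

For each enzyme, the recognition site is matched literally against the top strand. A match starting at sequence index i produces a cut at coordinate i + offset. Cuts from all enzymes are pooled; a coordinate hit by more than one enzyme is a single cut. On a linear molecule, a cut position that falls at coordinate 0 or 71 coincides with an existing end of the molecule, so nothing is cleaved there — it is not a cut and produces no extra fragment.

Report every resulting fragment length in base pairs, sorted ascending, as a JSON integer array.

Scan for sites:
  TgoIII (AAAAGT, off=0): no sites
  GruVI (ATTC, off=0): starts [9, 34, 39] → cuts [9, 34, 39]
  WciX (TCGC, off=0): starts [19] → cuts [19]
  XjeI (TCCCGCT, off=7): starts [11] → cuts [18]
  LmaIX (TTATGAT, off=7): starts [0, 51, 59] → cuts [7, 58, 66]

All cut coordinates (distinct, sorted): [7, 9, 18, 19, 34, 39, 58, 66]

Fragment lengths:
  [0,7): 7 bp
  [7,9): 2 bp
  [9,18): 9 bp
  [18,19): 1 bp
  [19,34): 15 bp
  [34,39): 5 bp
  [39,58): 19 bp
  [58,66): 8 bp
  [66,71): 5 bp

[1,2,5,5,7,8,9,15,19]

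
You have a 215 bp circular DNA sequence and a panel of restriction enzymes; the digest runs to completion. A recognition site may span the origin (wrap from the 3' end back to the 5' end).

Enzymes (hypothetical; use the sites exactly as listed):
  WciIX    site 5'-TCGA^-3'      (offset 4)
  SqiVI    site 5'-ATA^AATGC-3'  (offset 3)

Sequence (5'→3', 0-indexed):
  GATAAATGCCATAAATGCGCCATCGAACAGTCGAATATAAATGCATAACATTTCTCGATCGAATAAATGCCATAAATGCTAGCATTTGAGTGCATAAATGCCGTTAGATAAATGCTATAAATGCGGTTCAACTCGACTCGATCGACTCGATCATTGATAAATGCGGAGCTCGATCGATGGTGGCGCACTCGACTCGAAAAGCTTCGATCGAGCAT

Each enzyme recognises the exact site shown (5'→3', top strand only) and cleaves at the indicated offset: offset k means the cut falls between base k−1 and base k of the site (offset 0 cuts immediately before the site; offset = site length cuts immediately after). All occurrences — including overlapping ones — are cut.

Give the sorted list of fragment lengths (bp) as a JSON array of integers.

[3,4,4,4,4,5,5,5,5,8,8,9,9,9,9,10,13,14,14,15,17,19,22]

Site scan:
  WciIX (TCGA, off=4): starts [22, 30, 54, 58, 132, 137, 141, 146, 169, 173, 188, 193, 203, 207] → cuts [26, 34, 58, 62, 136, 141, 145, 150, 173, 177, 192, 197, 207, 211]
  SqiVI (ATAAATGC, off=3): starts [1, 10, 36, 62, 71, 93, 107, 116, 156] → cuts [4, 13, 39, 65, 74, 96, 110, 119, 159]

Pooled cuts: [4, 13, 26, 34, 39, 58, 62, 65, 74, 96, 110, 119, 136, 141, 145, 150, 159, 173, 177, 192, 197, 207, 211]

Fragments:
  4→13: 9 bp
  13→26: 13 bp
  26→34: 8 bp
  34→39: 5 bp
  39→58: 19 bp
  58→62: 4 bp
  62→65: 3 bp
  65→74: 9 bp
  74→96: 22 bp
  96→110: 14 bp
  110→119: 9 bp
  119→136: 17 bp
  136→141: 5 bp
  141→145: 4 bp
  145→150: 5 bp
  150→159: 9 bp
  159→173: 14 bp
  173→177: 4 bp
  177→192: 15 bp
  192→197: 5 bp
  197→207: 10 bp
  207→211: 4 bp
  211→4 (wrap): 215-211+4 = 8 bp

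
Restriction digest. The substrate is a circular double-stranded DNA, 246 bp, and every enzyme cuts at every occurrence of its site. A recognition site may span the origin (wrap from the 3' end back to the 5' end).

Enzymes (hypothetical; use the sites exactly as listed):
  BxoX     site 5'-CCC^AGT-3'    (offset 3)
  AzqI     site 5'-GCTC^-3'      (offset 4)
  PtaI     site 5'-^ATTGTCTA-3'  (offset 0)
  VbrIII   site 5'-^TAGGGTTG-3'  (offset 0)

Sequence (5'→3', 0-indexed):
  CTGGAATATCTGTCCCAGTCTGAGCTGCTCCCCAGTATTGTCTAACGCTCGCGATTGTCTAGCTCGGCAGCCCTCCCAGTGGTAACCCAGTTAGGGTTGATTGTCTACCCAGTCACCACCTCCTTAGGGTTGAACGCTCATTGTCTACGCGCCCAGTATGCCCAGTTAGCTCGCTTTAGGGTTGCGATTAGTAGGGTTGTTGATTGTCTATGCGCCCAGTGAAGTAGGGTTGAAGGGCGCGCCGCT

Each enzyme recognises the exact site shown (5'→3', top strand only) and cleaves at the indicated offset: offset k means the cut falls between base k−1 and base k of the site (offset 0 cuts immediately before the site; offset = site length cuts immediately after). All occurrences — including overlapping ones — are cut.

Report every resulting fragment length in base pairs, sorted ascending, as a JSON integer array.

[3,3,3,3,4,7,8,9,9,11,11,11,12,12,14,14,14,15,15,15,15,15,23]

Scan for sites:
  BxoX (CCCAGT, off=3): starts [13, 30, 74, 85, 107, 151, 160, 214] → cuts [16, 33, 77, 88, 110, 154, 163, 217]
  AzqI (GCTC, off=4): starts [26, 46, 61, 135, 168, 243] → cuts [1, 30, 50, 65, 139, 172]
  PtaI (ATTGTCTA, off=0): starts [36, 53, 99, 139, 202] → cuts [36, 53, 99, 139, 202]
  VbrIII (TAGGGTTG, off=0): starts [91, 124, 176, 191, 224] → cuts [91, 124, 176, 191, 224]

Pooled cuts: [1, 16, 30, 33, 36, 50, 53, 65, 77, 88, 91, 99, 110, 124, 139, 154, 163, 172, 176, 191, 202, 217, 224]

Fragment lengths:
  1→16: 15 bp
  16→30: 14 bp
  30→33: 3 bp
  33→36: 3 bp
  36→50: 14 bp
  50→53: 3 bp
  53→65: 12 bp
  65→77: 12 bp
  77→88: 11 bp
  88→91: 3 bp
  91→99: 8 bp
  99→110: 11 bp
  110→124: 14 bp
  124→139: 15 bp
  139→154: 15 bp
  154→163: 9 bp
  163→172: 9 bp
  172→176: 4 bp
  176→191: 15 bp
  191→202: 11 bp
  202→217: 15 bp
  217→224: 7 bp
  224→1 (wrap): 246-224+1 = 23 bp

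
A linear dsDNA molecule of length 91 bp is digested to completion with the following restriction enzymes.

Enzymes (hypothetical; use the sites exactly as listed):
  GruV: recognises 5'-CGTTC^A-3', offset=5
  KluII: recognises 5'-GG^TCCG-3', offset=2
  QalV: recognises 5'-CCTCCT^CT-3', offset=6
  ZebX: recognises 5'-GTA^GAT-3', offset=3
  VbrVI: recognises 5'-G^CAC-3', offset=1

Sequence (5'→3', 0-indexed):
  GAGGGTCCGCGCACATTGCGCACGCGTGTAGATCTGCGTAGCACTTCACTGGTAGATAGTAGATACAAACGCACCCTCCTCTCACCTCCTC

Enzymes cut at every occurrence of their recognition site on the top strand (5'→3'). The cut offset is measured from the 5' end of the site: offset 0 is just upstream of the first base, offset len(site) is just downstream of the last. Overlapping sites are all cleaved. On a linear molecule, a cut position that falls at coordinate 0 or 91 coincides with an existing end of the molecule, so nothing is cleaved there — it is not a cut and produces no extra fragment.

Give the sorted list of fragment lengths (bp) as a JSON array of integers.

[5,6,7,9,9,10,10,11,11,13]

Scan for sites:
  GruV (CGTTCA, off=5): no sites
  KluII GGTCCG/2: at [3] ⇒ [5]
  QalV CCTCCTCT/6: at [74] ⇒ [80]
  ZebX GTAGAT/3: at [27, 51, 58] ⇒ [30, 54, 61]
  VbrVI GCAC/1: at [10, 19, 40, 70] ⇒ [11, 20, 41, 71]

Pooled cuts: [5, 11, 20, 30, 41, 54, 61, 71, 80]

Fragment lengths:
  [0,5): 5 bp
  [5,11): 6 bp
  [11,20): 9 bp
  [20,30): 10 bp
  [30,41): 11 bp
  [41,54): 13 bp
  [54,61): 7 bp
  [61,71): 10 bp
  [71,80): 9 bp
  [80,91): 11 bp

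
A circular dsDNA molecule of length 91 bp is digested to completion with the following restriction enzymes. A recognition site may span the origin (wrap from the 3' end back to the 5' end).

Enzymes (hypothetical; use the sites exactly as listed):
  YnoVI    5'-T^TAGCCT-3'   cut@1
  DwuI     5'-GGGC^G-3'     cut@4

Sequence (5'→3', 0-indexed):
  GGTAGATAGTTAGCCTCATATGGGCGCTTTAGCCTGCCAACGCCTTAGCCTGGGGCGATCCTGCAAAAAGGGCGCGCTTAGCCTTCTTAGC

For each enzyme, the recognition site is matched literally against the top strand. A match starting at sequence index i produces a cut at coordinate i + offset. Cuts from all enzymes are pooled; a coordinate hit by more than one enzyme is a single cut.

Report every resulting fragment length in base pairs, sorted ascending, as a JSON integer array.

Site scan:
  YnoVI (TTAGCCT, off=1): starts [9, 28, 44, 77] → cuts [10, 29, 45, 78]
  DwuI (GGGCG, off=4): starts [21, 52, 69] → cuts [25, 56, 73]

Pooled cuts: [10, 25, 29, 45, 56, 73, 78]

Fragment lengths:
  10→25: 15 bp
  25→29: 4 bp
  29→45: 16 bp
  45→56: 11 bp
  56→73: 17 bp
  73→78: 5 bp
  78→10 (wrap): 91-78+10 = 23 bp

[4,5,11,15,16,17,23]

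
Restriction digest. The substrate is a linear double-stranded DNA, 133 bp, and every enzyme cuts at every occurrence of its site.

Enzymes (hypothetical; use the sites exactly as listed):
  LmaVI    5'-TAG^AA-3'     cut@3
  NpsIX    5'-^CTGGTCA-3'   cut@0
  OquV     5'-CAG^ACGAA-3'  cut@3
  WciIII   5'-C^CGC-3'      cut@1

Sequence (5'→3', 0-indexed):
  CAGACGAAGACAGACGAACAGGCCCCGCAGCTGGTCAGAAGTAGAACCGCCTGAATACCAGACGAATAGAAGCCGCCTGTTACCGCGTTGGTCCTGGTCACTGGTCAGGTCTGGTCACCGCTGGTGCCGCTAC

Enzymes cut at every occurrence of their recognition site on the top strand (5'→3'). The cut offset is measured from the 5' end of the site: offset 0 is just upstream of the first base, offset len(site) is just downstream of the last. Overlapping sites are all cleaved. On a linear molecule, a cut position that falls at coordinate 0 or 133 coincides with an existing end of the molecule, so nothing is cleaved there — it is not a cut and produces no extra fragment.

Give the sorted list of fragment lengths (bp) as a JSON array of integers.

[3,3,4,5,6,7,8,8,9,10,10,10,10,12,14,14]

Per-enzyme occurrences:
  LmaVI (TAGAA, off=3): starts [41, 66] → cuts [44, 69]
  NpsIX (CTGGTCA, off=0): starts [30, 93, 100, 110] → cuts [30, 93, 100, 110]
  OquV (CAGACGAA, off=3): starts [0, 10, 58] → cuts [3, 13, 61]
  WciIII (CCGC, off=1): starts [24, 46, 72, 82, 117, 126] → cuts [25, 47, 73, 83, 118, 127]

Pooled cuts: [3, 13, 25, 30, 44, 47, 61, 69, 73, 83, 93, 100, 110, 118, 127]

Fragment lengths:
  [0,3): 3 bp
  [3,13): 10 bp
  [13,25): 12 bp
  [25,30): 5 bp
  [30,44): 14 bp
  [44,47): 3 bp
  [47,61): 14 bp
  [61,69): 8 bp
  [69,73): 4 bp
  [73,83): 10 bp
  [83,93): 10 bp
  [93,100): 7 bp
  [100,110): 10 bp
  [110,118): 8 bp
  [118,127): 9 bp
  [127,133): 6 bp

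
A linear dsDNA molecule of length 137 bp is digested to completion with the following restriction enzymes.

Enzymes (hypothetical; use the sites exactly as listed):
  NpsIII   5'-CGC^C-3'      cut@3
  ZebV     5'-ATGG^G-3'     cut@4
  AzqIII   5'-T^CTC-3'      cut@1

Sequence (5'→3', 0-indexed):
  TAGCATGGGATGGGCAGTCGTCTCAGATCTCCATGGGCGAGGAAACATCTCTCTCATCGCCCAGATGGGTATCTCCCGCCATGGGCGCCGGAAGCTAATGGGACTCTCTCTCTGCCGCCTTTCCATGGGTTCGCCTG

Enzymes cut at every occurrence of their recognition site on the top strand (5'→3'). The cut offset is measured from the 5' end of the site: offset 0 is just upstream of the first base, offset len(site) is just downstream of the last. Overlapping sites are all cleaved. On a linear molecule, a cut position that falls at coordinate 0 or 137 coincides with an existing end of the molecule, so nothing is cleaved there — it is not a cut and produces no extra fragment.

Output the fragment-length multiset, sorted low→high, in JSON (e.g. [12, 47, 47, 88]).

Site scan:
  NpsIII CGCC/3: at [57, 76, 85, 115, 131] ⇒ [60, 79, 88, 118, 134]
  ZebV ATGGG/4: at [4, 9, 32, 64, 80, 97, 124] ⇒ [8, 13, 36, 68, 84, 101, 128]
  AzqIII TCTC/1: at [20, 27, 47, 49, 51, 71, 104, 106, 108] ⇒ [21, 28, 48, 50, 52, 72, 105, 107, 109]

All cut coordinates (distinct, sorted): [8, 13, 21, 28, 36, 48, 50, 52, 60, 68, 72, 79, 84, 88, 101, 105, 107, 109, 118, 128, 134]

Fragment lengths:
  [0,8): 8 bp
  [8,13): 5 bp
  [13,21): 8 bp
  [21,28): 7 bp
  [28,36): 8 bp
  [36,48): 12 bp
  [48,50): 2 bp
  [50,52): 2 bp
  [52,60): 8 bp
  [60,68): 8 bp
  [68,72): 4 bp
  [72,79): 7 bp
  [79,84): 5 bp
  [84,88): 4 bp
  [88,101): 13 bp
  [101,105): 4 bp
  [105,107): 2 bp
  [107,109): 2 bp
  [109,118): 9 bp
  [118,128): 10 bp
  [128,134): 6 bp
  [134,137): 3 bp

[2,2,2,2,3,4,4,4,5,5,6,7,7,8,8,8,8,8,9,10,12,13]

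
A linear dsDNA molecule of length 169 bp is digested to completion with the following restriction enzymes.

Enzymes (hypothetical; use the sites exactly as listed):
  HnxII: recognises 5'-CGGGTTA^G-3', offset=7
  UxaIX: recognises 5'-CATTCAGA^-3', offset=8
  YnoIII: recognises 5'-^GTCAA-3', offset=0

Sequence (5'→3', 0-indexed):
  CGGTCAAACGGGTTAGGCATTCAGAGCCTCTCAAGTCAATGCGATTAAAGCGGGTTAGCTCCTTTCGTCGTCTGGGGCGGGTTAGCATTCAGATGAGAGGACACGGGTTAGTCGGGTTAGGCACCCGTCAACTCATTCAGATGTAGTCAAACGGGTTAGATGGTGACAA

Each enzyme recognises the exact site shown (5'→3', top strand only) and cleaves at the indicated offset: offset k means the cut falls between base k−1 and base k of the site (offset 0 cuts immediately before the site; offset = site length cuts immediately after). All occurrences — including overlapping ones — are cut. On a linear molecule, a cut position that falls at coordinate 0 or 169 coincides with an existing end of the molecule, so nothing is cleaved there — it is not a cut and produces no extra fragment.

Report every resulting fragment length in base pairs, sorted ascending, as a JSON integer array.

[2,4,7,9,9,9,10,11,13,13,15,17,23,27]

Scan for sites:
  HnxII (CGGGTTAG, off=7): starts [8, 50, 77, 103, 112, 151] → cuts [15, 57, 84, 110, 119, 158]
  UxaIX (CATTCAGA, off=8): starts [17, 85, 133] → cuts [25, 93, 141]
  YnoIII (GTCAA, off=0): starts [2, 34, 126, 145] → cuts [2, 34, 126, 145]

Pooled cuts: [2, 15, 25, 34, 57, 84, 93, 110, 119, 126, 141, 145, 158]

Fragments:
  [0,2): 2 bp
  [2,15): 13 bp
  [15,25): 10 bp
  [25,34): 9 bp
  [34,57): 23 bp
  [57,84): 27 bp
  [84,93): 9 bp
  [93,110): 17 bp
  [110,119): 9 bp
  [119,126): 7 bp
  [126,141): 15 bp
  [141,145): 4 bp
  [145,158): 13 bp
  [158,169): 11 bp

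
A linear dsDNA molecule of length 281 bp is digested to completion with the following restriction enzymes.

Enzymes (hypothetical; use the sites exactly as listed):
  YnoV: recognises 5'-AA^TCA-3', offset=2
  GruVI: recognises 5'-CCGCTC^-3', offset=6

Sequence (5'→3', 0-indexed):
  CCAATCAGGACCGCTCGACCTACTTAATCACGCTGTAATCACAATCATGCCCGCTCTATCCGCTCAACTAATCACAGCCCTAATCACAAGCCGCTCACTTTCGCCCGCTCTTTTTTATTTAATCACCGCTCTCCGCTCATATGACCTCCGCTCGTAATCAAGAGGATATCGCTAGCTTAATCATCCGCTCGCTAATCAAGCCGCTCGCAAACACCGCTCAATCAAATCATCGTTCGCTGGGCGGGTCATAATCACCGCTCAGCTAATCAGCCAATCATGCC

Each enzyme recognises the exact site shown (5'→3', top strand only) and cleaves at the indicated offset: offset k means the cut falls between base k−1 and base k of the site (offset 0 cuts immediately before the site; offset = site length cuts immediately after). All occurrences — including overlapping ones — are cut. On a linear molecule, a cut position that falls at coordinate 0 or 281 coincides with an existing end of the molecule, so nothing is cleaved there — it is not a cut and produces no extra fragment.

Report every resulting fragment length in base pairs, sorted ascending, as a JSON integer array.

Scan for sites:
  YnoV AATCA/2: at [2, 25, 36, 42, 69, 81, 120, 155, 178, 193, 219, 224, 249, 264, 272] ⇒ [4, 27, 38, 44, 71, 83, 122, 157, 180, 195, 221, 226, 251, 266, 274]
  GruVI CCGCTC/6: at [10, 50, 59, 90, 104, 125, 132, 147, 184, 200, 213, 254] ⇒ [16, 56, 65, 96, 110, 131, 138, 153, 190, 206, 219, 260]

Pooled cuts: [4, 16, 27, 38, 44, 56, 65, 71, 83, 96, 110, 122, 131, 138, 153, 157, 180, 190, 195, 206, 219, 221, 226, 251, 260, 266, 274]

Fragment lengths:
  [0,4): 4 bp
  [4,16): 12 bp
  [16,27): 11 bp
  [27,38): 11 bp
  [38,44): 6 bp
  [44,56): 12 bp
  [56,65): 9 bp
  [65,71): 6 bp
  [71,83): 12 bp
  [83,96): 13 bp
  [96,110): 14 bp
  [110,122): 12 bp
  [122,131): 9 bp
  [131,138): 7 bp
  [138,153): 15 bp
  [153,157): 4 bp
  [157,180): 23 bp
  [180,190): 10 bp
  [190,195): 5 bp
  [195,206): 11 bp
  [206,219): 13 bp
  [219,221): 2 bp
  [221,226): 5 bp
  [226,251): 25 bp
  [251,260): 9 bp
  [260,266): 6 bp
  [266,274): 8 bp
  [274,281): 7 bp

[2,4,4,5,5,6,6,6,7,7,8,9,9,9,10,11,11,11,12,12,12,12,13,13,14,15,23,25]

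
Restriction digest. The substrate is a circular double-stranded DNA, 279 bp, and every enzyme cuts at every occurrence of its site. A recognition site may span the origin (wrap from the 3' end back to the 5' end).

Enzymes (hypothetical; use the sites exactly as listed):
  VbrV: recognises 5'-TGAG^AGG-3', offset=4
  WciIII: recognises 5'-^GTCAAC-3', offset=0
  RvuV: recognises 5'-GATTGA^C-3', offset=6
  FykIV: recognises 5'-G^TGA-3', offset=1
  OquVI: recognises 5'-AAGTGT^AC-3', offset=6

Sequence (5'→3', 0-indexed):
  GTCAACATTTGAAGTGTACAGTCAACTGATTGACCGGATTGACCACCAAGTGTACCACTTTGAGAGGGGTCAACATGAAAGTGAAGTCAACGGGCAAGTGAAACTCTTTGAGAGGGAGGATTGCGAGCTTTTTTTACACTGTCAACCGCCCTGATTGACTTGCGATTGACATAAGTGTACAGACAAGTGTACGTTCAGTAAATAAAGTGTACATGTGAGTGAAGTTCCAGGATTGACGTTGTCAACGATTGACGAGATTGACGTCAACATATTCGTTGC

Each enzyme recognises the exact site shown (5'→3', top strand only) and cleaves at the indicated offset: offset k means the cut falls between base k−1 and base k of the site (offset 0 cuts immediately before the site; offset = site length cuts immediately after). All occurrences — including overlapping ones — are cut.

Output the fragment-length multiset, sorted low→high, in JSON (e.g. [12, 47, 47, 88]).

Site scan:
  VbrV TGAGAGG/4: at [60, 108] ⇒ [64, 112]
  WciIII GTCAAC/0: at [0, 20, 68, 85, 140, 240, 262] ⇒ [0, 20, 68, 85, 140, 240, 262]
  RvuV GATTGAC/6: at [27, 36, 152, 163, 230, 246, 255] ⇒ [33, 42, 158, 169, 236, 252, 261]
  FykIV GTGA/1: at [80, 97, 214, 218] ⇒ [81, 98, 215, 219]
  OquVI AAGTGTAC/6: at [11, 47, 172, 184, 204] ⇒ [17, 53, 178, 190, 210]

Pooled cuts: [0, 17, 20, 33, 42, 53, 64, 68, 81, 85, 98, 112, 140, 158, 169, 178, 190, 210, 215, 219, 236, 240, 252, 261, 262]

Fragment lengths:
  0→17: 17 bp
  17→20: 3 bp
  20→33: 13 bp
  33→42: 9 bp
  42→53: 11 bp
  53→64: 11 bp
  64→68: 4 bp
  68→81: 13 bp
  81→85: 4 bp
  85→98: 13 bp
  98→112: 14 bp
  112→140: 28 bp
  140→158: 18 bp
  158→169: 11 bp
  169→178: 9 bp
  178→190: 12 bp
  190→210: 20 bp
  210→215: 5 bp
  215→219: 4 bp
  219→236: 17 bp
  236→240: 4 bp
  240→252: 12 bp
  252→261: 9 bp
  261→262: 1 bp
  262→0 (wrap): 279-262+0 = 17 bp

[1,3,4,4,4,4,5,9,9,9,11,11,11,12,12,13,13,13,14,17,17,17,18,20,28]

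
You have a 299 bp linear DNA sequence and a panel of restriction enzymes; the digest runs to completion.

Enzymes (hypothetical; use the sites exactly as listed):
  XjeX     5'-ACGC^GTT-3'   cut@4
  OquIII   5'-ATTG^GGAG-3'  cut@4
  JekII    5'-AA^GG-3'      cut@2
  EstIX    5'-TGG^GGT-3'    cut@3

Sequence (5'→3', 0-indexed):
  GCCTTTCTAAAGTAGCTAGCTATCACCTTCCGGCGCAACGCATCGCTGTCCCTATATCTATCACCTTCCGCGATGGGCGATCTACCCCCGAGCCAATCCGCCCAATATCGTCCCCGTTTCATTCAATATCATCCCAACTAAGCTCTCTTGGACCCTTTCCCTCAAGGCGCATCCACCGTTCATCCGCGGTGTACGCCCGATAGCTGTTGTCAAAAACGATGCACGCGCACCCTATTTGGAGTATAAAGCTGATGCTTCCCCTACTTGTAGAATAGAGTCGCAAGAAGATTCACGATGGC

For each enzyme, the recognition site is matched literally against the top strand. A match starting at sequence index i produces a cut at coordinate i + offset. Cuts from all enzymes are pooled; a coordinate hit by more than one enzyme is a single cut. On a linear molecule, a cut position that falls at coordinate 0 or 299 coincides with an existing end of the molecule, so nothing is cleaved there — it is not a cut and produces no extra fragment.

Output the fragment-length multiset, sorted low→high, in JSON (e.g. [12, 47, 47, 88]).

[134,165]

Site scan:
  XjeX (ACGCGTT, off=4): no sites
  OquIII (ATTGGGAG, off=4): no sites
  JekII (AAGG, off=2): starts [163] → cuts [165]
  EstIX (TGGGGT, off=3): no sites

All cut coordinates (distinct, sorted): [165]

Fragments:
  [0,165): 165 bp
  [165,299): 134 bp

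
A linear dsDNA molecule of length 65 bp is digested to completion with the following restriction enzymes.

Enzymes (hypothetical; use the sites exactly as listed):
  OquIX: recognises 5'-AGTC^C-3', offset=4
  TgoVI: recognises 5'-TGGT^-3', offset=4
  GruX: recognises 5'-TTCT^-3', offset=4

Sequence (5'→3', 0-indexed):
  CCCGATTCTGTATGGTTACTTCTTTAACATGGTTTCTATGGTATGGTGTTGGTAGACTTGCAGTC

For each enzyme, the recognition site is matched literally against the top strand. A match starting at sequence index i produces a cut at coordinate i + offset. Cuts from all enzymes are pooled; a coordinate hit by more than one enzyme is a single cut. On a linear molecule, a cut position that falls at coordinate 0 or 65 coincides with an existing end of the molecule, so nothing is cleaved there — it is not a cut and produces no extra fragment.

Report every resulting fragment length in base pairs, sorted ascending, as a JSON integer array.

Per-enzyme occurrences:
  OquIX (AGTCC, off=4): no sites
  TgoVI (TGGT, off=4): starts [12, 29, 38, 43, 49] → cuts [16, 33, 42, 47, 53]
  GruX (TTCT, off=4): starts [5, 19, 33] → cuts [9, 23, 37]

Pooled cuts: [9, 16, 23, 33, 37, 42, 47, 53]

Fragments:
  [0,9): 9 bp
  [9,16): 7 bp
  [16,23): 7 bp
  [23,33): 10 bp
  [33,37): 4 bp
  [37,42): 5 bp
  [42,47): 5 bp
  [47,53): 6 bp
  [53,65): 12 bp

[4,5,5,6,7,7,9,10,12]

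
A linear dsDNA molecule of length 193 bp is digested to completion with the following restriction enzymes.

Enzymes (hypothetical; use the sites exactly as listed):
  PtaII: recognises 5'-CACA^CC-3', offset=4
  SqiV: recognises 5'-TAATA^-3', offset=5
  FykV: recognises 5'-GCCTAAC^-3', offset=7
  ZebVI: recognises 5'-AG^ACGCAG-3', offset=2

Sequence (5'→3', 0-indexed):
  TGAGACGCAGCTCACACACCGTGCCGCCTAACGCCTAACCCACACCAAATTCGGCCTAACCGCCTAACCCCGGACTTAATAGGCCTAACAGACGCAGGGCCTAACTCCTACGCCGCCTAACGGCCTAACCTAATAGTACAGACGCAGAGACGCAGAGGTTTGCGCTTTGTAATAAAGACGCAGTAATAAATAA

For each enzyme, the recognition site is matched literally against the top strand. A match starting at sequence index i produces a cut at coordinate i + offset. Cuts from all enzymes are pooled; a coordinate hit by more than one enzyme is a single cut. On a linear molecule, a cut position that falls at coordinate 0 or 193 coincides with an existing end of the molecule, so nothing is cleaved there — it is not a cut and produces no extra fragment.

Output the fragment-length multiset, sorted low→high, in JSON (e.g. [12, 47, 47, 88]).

Site scan:
  PtaII CACACC/4: at [14, 40] ⇒ [18, 44]
  SqiV TAATA/5: at [76, 130, 169, 183] ⇒ [81, 135, 174, 188]
  FykV GCCTAAC/7: at [25, 32, 53, 61, 82, 98, 114, 122] ⇒ [32, 39, 60, 68, 89, 105, 121, 129]
  ZebVI AGACGCAG/2: at [2, 89, 139, 147, 175] ⇒ [4, 91, 141, 149, 177]

Pooled cuts: [4, 18, 32, 39, 44, 60, 68, 81, 89, 91, 105, 121, 129, 135, 141, 149, 174, 177, 188]

Fragments:
  [0,4): 4 bp
  [4,18): 14 bp
  [18,32): 14 bp
  [32,39): 7 bp
  [39,44): 5 bp
  [44,60): 16 bp
  [60,68): 8 bp
  [68,81): 13 bp
  [81,89): 8 bp
  [89,91): 2 bp
  [91,105): 14 bp
  [105,121): 16 bp
  [121,129): 8 bp
  [129,135): 6 bp
  [135,141): 6 bp
  [141,149): 8 bp
  [149,174): 25 bp
  [174,177): 3 bp
  [177,188): 11 bp
  [188,193): 5 bp

[2,3,4,5,5,6,6,7,8,8,8,8,11,13,14,14,14,16,16,25]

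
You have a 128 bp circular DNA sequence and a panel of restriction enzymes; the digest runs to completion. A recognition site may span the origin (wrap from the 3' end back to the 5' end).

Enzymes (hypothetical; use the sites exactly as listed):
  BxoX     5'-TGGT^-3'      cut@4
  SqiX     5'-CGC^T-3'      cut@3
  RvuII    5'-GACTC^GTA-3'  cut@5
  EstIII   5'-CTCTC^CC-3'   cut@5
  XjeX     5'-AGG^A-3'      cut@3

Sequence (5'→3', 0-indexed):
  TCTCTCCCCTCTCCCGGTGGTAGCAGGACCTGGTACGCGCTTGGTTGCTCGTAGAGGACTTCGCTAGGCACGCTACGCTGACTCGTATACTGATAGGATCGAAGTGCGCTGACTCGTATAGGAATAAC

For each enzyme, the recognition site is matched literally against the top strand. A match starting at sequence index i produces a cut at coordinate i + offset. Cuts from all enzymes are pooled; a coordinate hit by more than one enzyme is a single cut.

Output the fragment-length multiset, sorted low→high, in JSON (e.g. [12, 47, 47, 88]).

[5,5,6,6,6,6,7,7,7,7,8,9,12,12,12,13]

Site scan:
  BxoX (TGGT, off=4): starts [17, 30, 41] → cuts [21, 34, 45]
  SqiX (CGCT, off=3): starts [37, 61, 70, 75, 106] → cuts [40, 64, 73, 78, 109]
  RvuII (GACTCGTA, off=5): starts [79, 110] → cuts [84, 115]
  EstIII (CTCTCCC, off=5): starts [1, 8] → cuts [6, 13]
  XjeX (AGGA, off=3): starts [24, 54, 94, 119] → cuts [27, 57, 97, 122]

Pooled cuts: [6, 13, 21, 27, 34, 40, 45, 57, 64, 73, 78, 84, 97, 109, 115, 122]

Fragment lengths:
  6→13: 7 bp
  13→21: 8 bp
  21→27: 6 bp
  27→34: 7 bp
  34→40: 6 bp
  40→45: 5 bp
  45→57: 12 bp
  57→64: 7 bp
  64→73: 9 bp
  73→78: 5 bp
  78→84: 6 bp
  84→97: 13 bp
  97→109: 12 bp
  109→115: 6 bp
  115→122: 7 bp
  122→6 (wrap): 128-122+6 = 12 bp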